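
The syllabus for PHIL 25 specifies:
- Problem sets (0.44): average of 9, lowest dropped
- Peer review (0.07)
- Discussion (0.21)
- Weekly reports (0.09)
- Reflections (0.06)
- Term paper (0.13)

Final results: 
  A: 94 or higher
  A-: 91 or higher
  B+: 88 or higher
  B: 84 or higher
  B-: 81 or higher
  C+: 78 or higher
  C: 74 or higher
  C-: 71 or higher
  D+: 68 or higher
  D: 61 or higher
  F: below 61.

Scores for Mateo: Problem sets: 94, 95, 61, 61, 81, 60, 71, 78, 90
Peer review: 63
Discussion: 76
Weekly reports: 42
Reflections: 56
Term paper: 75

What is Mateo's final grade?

Problem sets: drop 60 → average of remaining 8 = 631/8 = 78.875
Weighted total:
  Problem sets 78.875 × 0.44 = 34.705
  Peer review 63 × 0.07 = 4.41
  Discussion 76 × 0.21 = 15.96
  Weekly reports 42 × 0.09 = 3.78
  Reflections 56 × 0.06 = 3.36
  Term paper 75 × 0.13 = 9.75
Sum = 71.965
71.965 is ≥ 71 and < 74 → C-

C-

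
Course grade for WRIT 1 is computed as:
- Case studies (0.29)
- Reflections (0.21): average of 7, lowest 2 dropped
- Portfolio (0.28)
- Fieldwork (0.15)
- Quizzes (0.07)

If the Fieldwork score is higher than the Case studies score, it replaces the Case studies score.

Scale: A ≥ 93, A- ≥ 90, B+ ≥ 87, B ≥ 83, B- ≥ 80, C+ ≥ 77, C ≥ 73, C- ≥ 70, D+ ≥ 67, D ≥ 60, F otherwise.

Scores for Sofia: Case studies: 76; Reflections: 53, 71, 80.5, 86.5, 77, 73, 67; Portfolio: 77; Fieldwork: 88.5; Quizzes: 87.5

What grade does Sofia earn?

Reflections: drop 53, 67 → average of remaining 5 = 388/5 = 77.6
Fieldwork (88.5) > Case studies (76), so Case studies counts as 88.5.
Weighted total:
  Case studies 88.5 × 0.29 = 25.665
  Reflections 77.6 × 0.21 = 16.296
  Portfolio 77 × 0.28 = 21.56
  Fieldwork 88.5 × 0.15 = 13.275
  Quizzes 87.5 × 0.07 = 6.125
Sum = 82.921
82.921 is ≥ 80 and < 83 → B-

B-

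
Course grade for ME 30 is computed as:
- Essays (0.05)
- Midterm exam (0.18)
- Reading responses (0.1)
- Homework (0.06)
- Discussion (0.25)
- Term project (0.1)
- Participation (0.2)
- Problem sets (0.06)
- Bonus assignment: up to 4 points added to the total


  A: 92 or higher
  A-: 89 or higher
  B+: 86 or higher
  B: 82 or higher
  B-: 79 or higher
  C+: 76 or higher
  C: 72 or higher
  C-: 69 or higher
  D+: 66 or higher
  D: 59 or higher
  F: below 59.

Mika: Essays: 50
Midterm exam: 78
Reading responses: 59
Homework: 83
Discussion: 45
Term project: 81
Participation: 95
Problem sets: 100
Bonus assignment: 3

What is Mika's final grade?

Weighted total:
  Essays 50 × 0.05 = 2.5
  Midterm exam 78 × 0.18 = 14.04
  Reading responses 59 × 0.1 = 5.9
  Homework 83 × 0.06 = 4.98
  Discussion 45 × 0.25 = 11.25
  Term project 81 × 0.1 = 8.1
  Participation 95 × 0.2 = 19
  Problem sets 100 × 0.06 = 6
Sum = 71.77
Bonus assignment: 71.77 + 3 = 74.77
74.77 is ≥ 72 and < 76 → C

C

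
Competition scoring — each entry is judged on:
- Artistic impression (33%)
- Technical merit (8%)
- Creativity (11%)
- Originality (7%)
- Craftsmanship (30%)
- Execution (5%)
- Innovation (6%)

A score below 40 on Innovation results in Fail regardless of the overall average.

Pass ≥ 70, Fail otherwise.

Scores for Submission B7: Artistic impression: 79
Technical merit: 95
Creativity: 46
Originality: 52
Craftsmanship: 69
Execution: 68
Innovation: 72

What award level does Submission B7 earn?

Pass

Innovation score 72 ≥ 40: minimum met.
Weighted total:
  Artistic impression 79 × 0.33 = 26.07
  Technical merit 95 × 0.08 = 7.6
  Creativity 46 × 0.11 = 5.06
  Originality 52 × 0.07 = 3.64
  Craftsmanship 69 × 0.3 = 20.7
  Execution 68 × 0.05 = 3.4
  Innovation 72 × 0.06 = 4.32
Sum = 70.79
70.79 ≥ 70 → Pass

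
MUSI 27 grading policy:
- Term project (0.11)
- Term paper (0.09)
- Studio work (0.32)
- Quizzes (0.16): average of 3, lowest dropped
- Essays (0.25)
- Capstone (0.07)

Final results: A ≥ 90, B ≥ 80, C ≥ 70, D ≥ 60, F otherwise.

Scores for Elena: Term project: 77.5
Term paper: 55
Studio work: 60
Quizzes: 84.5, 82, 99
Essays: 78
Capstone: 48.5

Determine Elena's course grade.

Quizzes: drop 82 → average of remaining 2 = 183.5/2 = 91.75
Weighted total:
  Term project 77.5 × 0.11 = 8.525
  Term paper 55 × 0.09 = 4.95
  Studio work 60 × 0.32 = 19.2
  Quizzes 91.75 × 0.16 = 14.68
  Essays 78 × 0.25 = 19.5
  Capstone 48.5 × 0.07 = 3.395
Sum = 70.25
70.25 is ≥ 70 and < 80 → C

C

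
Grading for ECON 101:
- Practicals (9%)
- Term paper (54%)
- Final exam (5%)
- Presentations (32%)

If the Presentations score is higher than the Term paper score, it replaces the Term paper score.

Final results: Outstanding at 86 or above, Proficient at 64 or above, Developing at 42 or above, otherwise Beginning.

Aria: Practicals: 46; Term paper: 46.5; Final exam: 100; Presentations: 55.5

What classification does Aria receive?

Developing

Presentations (55.5) > Term paper (46.5), so Term paper counts as 55.5.
Weighted total:
  Practicals 46 × 0.09 = 4.14
  Term paper 55.5 × 0.54 = 29.97
  Final exam 100 × 0.05 = 5
  Presentations 55.5 × 0.32 = 17.76
Sum = 56.87
56.87 is ≥ 42 and < 64 → Developing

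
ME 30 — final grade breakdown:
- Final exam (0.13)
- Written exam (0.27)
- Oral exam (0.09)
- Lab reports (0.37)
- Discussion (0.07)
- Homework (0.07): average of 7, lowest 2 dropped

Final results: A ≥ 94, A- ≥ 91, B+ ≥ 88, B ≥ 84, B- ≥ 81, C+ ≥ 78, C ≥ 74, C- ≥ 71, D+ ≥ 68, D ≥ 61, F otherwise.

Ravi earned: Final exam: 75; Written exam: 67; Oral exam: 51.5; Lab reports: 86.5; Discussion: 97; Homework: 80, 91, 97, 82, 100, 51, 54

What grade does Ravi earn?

C

Homework: drop 51, 54 → average of remaining 5 = 450/5 = 90
Weighted total:
  Final exam 75 × 0.13 = 9.75
  Written exam 67 × 0.27 = 18.09
  Oral exam 51.5 × 0.09 = 4.635
  Lab reports 86.5 × 0.37 = 32.005
  Discussion 97 × 0.07 = 6.79
  Homework 90 × 0.07 = 6.3
Sum = 77.57
77.57 is ≥ 74 and < 78 → C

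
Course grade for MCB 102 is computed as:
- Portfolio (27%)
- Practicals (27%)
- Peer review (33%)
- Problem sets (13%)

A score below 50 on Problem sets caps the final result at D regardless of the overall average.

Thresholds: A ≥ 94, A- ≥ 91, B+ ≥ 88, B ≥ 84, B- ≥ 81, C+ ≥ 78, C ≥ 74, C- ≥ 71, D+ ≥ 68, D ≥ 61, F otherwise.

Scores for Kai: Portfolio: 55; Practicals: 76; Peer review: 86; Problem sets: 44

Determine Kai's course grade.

D

Problem sets score 44 < 50: minimum not met.
Weighted total:
  Portfolio 55 × 0.27 = 14.85
  Practicals 76 × 0.27 = 20.52
  Peer review 86 × 0.33 = 28.38
  Problem sets 44 × 0.13 = 5.72
Sum = 69.47
69.47 would be D+; cap at D applies → D.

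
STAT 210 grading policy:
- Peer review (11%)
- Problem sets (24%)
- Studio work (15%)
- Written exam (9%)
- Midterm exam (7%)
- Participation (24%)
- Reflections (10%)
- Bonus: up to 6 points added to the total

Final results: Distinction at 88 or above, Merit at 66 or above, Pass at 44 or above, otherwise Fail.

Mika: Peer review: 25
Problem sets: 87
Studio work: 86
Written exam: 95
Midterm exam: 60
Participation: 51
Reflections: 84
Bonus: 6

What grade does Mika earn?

Weighted total:
  Peer review 25 × 0.11 = 2.75
  Problem sets 87 × 0.24 = 20.88
  Studio work 86 × 0.15 = 12.9
  Written exam 95 × 0.09 = 8.55
  Midterm exam 60 × 0.07 = 4.2
  Participation 51 × 0.24 = 12.24
  Reflections 84 × 0.1 = 8.4
Sum = 69.92
Bonus: 69.92 + 6 = 75.92
75.92 is ≥ 66 and < 88 → Merit

Merit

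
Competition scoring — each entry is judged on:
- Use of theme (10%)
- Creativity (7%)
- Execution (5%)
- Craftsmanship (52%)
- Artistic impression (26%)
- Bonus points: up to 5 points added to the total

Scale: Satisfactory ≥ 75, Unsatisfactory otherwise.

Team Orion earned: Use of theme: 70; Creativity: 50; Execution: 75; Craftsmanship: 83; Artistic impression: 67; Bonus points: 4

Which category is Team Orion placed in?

Satisfactory

Weighted total:
  Use of theme 70 × 0.1 = 7
  Creativity 50 × 0.07 = 3.5
  Execution 75 × 0.05 = 3.75
  Craftsmanship 83 × 0.52 = 43.16
  Artistic impression 67 × 0.26 = 17.42
Sum = 74.83
Bonus points: 74.83 + 4 = 78.83
78.83 ≥ 75 → Satisfactory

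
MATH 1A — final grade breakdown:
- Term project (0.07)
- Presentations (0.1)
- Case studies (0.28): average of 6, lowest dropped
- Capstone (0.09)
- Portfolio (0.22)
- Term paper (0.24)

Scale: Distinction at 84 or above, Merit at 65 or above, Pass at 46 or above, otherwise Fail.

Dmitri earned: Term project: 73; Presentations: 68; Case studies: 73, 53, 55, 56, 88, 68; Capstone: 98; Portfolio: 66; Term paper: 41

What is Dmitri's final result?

Case studies: drop 53 → average of remaining 5 = 340/5 = 68
Weighted total:
  Term project 73 × 0.07 = 5.11
  Presentations 68 × 0.1 = 6.8
  Case studies 68 × 0.28 = 19.04
  Capstone 98 × 0.09 = 8.82
  Portfolio 66 × 0.22 = 14.52
  Term paper 41 × 0.24 = 9.84
Sum = 64.13
64.13 is ≥ 46 and < 65 → Pass

Pass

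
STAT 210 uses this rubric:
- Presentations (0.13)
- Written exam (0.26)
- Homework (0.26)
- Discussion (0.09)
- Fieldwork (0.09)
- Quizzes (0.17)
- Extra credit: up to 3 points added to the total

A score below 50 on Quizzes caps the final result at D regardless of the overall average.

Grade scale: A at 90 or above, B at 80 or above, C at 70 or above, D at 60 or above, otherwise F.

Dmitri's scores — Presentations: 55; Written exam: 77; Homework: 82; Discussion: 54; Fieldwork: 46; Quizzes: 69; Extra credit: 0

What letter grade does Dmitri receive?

Quizzes score 69 ≥ 50: minimum met.
Weighted total:
  Presentations 55 × 0.13 = 7.15
  Written exam 77 × 0.26 = 20.02
  Homework 82 × 0.26 = 21.32
  Discussion 54 × 0.09 = 4.86
  Fieldwork 46 × 0.09 = 4.14
  Quizzes 69 × 0.17 = 11.73
Sum = 69.22
Extra credit: 69.22 + 0 = 69.22
69.22 is ≥ 60 and < 70 → D

D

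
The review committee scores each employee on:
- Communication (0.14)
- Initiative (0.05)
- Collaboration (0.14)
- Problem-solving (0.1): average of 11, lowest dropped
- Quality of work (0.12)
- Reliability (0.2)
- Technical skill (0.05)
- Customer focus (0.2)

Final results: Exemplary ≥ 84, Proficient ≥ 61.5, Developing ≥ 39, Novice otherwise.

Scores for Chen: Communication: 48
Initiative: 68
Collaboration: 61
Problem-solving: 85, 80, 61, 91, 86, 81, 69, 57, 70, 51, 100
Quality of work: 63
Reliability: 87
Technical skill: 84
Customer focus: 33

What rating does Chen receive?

Proficient

Problem-solving: drop 51 → average of remaining 10 = 780/10 = 78
Weighted total:
  Communication 48 × 0.14 = 6.72
  Initiative 68 × 0.05 = 3.4
  Collaboration 61 × 0.14 = 8.54
  Problem-solving 78 × 0.1 = 7.8
  Quality of work 63 × 0.12 = 7.56
  Reliability 87 × 0.2 = 17.4
  Technical skill 84 × 0.05 = 4.2
  Customer focus 33 × 0.2 = 6.6
Sum = 62.22
62.22 is ≥ 61.5 and < 84 → Proficient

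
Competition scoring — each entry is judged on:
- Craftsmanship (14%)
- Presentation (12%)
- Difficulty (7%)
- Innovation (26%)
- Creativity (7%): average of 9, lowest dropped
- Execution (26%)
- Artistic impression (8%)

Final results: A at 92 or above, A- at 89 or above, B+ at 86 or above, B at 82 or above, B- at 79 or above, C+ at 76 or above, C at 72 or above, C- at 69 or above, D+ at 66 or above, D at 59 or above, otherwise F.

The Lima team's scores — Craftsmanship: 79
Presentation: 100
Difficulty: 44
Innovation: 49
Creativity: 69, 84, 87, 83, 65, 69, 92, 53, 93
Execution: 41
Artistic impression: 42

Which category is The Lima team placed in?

F

Creativity: drop 53 → average of remaining 8 = 642/8 = 80.25
Weighted total:
  Craftsmanship 79 × 0.14 = 11.06
  Presentation 100 × 0.12 = 12
  Difficulty 44 × 0.07 = 3.08
  Innovation 49 × 0.26 = 12.74
  Creativity 80.25 × 0.07 = 5.6175
  Execution 41 × 0.26 = 10.66
  Artistic impression 42 × 0.08 = 3.36
Sum = 58.5175
58.5175 < 59 → F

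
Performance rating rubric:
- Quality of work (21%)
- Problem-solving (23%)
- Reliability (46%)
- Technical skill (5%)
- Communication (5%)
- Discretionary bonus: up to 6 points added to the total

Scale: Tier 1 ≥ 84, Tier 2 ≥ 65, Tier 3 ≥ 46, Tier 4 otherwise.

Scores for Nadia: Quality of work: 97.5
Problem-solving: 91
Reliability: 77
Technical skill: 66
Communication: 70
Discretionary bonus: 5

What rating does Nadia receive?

Weighted total:
  Quality of work 97.5 × 0.21 = 20.475
  Problem-solving 91 × 0.23 = 20.93
  Reliability 77 × 0.46 = 35.42
  Technical skill 66 × 0.05 = 3.3
  Communication 70 × 0.05 = 3.5
Sum = 83.625
Discretionary bonus: 83.625 + 5 = 88.625
88.625 ≥ 84 → Tier 1

Tier 1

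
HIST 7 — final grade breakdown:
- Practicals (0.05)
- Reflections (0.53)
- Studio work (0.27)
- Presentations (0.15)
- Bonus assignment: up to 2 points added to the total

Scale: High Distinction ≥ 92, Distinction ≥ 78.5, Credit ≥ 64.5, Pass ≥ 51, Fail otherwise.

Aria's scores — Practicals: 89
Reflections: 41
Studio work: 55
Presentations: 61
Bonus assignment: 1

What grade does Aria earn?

Pass

Weighted total:
  Practicals 89 × 0.05 = 4.45
  Reflections 41 × 0.53 = 21.73
  Studio work 55 × 0.27 = 14.85
  Presentations 61 × 0.15 = 9.15
Sum = 50.18
Bonus assignment: 50.18 + 1 = 51.18
51.18 is ≥ 51 and < 64.5 → Pass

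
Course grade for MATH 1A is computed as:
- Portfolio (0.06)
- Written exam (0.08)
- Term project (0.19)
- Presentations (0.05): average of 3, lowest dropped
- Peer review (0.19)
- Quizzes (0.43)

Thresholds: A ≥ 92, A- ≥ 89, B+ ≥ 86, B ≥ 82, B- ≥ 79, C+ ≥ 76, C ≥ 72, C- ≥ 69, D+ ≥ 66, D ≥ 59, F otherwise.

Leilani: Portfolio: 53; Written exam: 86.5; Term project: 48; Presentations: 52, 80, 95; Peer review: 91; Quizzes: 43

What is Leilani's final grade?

D

Presentations: drop 52 → average of remaining 2 = 175/2 = 87.5
Weighted total:
  Portfolio 53 × 0.06 = 3.18
  Written exam 86.5 × 0.08 = 6.92
  Term project 48 × 0.19 = 9.12
  Presentations 87.5 × 0.05 = 4.375
  Peer review 91 × 0.19 = 17.29
  Quizzes 43 × 0.43 = 18.49
Sum = 59.375
59.375 is ≥ 59 and < 66 → D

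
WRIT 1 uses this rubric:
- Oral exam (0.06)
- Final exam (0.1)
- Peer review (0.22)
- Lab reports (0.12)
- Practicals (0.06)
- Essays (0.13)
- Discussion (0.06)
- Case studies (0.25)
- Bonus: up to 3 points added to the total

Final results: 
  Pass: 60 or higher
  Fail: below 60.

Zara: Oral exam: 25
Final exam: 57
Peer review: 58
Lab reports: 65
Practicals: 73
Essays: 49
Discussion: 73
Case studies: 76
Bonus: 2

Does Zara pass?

Weighted total:
  Oral exam 25 × 0.06 = 1.5
  Final exam 57 × 0.1 = 5.7
  Peer review 58 × 0.22 = 12.76
  Lab reports 65 × 0.12 = 7.8
  Practicals 73 × 0.06 = 4.38
  Essays 49 × 0.13 = 6.37
  Discussion 73 × 0.06 = 4.38
  Case studies 76 × 0.25 = 19
Sum = 61.89
Bonus: 61.89 + 2 = 63.89
63.89 ≥ 60 → Pass

Pass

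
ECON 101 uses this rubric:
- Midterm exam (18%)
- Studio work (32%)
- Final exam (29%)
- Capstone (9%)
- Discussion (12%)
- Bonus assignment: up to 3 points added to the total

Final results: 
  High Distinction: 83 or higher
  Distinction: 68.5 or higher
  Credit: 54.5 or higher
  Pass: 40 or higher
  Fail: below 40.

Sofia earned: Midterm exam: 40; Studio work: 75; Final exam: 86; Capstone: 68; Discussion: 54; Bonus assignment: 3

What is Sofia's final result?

Weighted total:
  Midterm exam 40 × 0.18 = 7.2
  Studio work 75 × 0.32 = 24
  Final exam 86 × 0.29 = 24.94
  Capstone 68 × 0.09 = 6.12
  Discussion 54 × 0.12 = 6.48
Sum = 68.74
Bonus assignment: 68.74 + 3 = 71.74
71.74 is ≥ 68.5 and < 83 → Distinction

Distinction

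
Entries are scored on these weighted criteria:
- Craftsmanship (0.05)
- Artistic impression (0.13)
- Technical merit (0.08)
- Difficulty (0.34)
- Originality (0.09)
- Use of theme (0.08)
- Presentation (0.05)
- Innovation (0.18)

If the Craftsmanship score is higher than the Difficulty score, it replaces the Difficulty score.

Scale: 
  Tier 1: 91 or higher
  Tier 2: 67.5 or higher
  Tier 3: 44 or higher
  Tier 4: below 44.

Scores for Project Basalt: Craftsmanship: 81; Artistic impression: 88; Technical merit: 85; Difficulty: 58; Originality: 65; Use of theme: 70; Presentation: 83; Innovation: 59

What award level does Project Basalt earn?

Tier 2

Craftsmanship (81) > Difficulty (58), so Difficulty counts as 81.
Weighted total:
  Craftsmanship 81 × 0.05 = 4.05
  Artistic impression 88 × 0.13 = 11.44
  Technical merit 85 × 0.08 = 6.8
  Difficulty 81 × 0.34 = 27.54
  Originality 65 × 0.09 = 5.85
  Use of theme 70 × 0.08 = 5.6
  Presentation 83 × 0.05 = 4.15
  Innovation 59 × 0.18 = 10.62
Sum = 76.05
76.05 is ≥ 67.5 and < 91 → Tier 2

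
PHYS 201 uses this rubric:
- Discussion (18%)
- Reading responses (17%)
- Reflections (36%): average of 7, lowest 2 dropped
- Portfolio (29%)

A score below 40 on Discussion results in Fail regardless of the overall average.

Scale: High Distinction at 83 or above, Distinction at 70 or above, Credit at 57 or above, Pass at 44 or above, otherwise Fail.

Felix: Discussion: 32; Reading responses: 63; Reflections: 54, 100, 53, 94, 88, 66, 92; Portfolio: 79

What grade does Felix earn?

Fail

Reflections: drop 53, 54 → average of remaining 5 = 440/5 = 88
Discussion score 32 < 40: minimum not met.
Weighted total:
  Discussion 32 × 0.18 = 5.76
  Reading responses 63 × 0.17 = 10.71
  Reflections 88 × 0.36 = 31.68
  Portfolio 79 × 0.29 = 22.91
Sum = 71.06
Because the Discussion minimum was not met, the result is Fail.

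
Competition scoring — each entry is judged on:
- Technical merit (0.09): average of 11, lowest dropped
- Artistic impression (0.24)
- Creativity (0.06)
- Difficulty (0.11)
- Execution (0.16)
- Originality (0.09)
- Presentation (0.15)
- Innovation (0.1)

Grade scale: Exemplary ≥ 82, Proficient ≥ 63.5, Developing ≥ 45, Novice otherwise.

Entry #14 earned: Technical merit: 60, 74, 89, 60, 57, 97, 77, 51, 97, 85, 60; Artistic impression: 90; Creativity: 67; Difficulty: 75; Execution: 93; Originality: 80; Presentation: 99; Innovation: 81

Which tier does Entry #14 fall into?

Technical merit: drop 51 → average of remaining 10 = 756/10 = 75.6
Weighted total:
  Technical merit 75.6 × 0.09 = 6.804
  Artistic impression 90 × 0.24 = 21.6
  Creativity 67 × 0.06 = 4.02
  Difficulty 75 × 0.11 = 8.25
  Execution 93 × 0.16 = 14.88
  Originality 80 × 0.09 = 7.2
  Presentation 99 × 0.15 = 14.85
  Innovation 81 × 0.1 = 8.1
Sum = 85.704
85.704 ≥ 82 → Exemplary

Exemplary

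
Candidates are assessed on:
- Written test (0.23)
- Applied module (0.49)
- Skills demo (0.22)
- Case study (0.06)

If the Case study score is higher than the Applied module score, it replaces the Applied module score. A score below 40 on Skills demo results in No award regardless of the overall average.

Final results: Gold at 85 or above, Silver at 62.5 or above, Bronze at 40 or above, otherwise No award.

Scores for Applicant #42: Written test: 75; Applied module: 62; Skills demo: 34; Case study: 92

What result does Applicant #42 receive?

No award

Case study (92) > Applied module (62), so Applied module counts as 92.
Skills demo score 34 < 40: minimum not met.
Weighted total:
  Written test 75 × 0.23 = 17.25
  Applied module 92 × 0.49 = 45.08
  Skills demo 34 × 0.22 = 7.48
  Case study 92 × 0.06 = 5.52
Sum = 75.33
Because the Skills demo minimum was not met, the result is No award.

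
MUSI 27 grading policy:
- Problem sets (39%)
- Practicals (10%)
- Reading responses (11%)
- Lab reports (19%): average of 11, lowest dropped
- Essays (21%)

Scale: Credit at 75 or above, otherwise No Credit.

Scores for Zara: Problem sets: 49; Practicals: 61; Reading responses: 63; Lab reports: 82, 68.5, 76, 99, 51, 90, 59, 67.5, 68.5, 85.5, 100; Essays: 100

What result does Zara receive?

Lab reports: drop 51 → average of remaining 10 = 796/10 = 79.6
Weighted total:
  Problem sets 49 × 0.39 = 19.11
  Practicals 61 × 0.1 = 6.1
  Reading responses 63 × 0.11 = 6.93
  Lab reports 79.6 × 0.19 = 15.124
  Essays 100 × 0.21 = 21
Sum = 68.264
68.264 < 75 → No Credit

No Credit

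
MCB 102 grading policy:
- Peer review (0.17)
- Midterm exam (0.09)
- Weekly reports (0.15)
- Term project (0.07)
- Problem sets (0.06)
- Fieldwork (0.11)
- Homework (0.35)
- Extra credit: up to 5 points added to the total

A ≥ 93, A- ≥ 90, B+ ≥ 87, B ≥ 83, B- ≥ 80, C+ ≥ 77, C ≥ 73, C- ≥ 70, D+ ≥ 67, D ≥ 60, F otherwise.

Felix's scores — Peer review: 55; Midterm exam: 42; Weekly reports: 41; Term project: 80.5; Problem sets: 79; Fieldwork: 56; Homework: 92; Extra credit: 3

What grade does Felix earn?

Weighted total:
  Peer review 55 × 0.17 = 9.35
  Midterm exam 42 × 0.09 = 3.78
  Weekly reports 41 × 0.15 = 6.15
  Term project 80.5 × 0.07 = 5.635
  Problem sets 79 × 0.06 = 4.74
  Fieldwork 56 × 0.11 = 6.16
  Homework 92 × 0.35 = 32.2
Sum = 68.015
Extra credit: 68.015 + 3 = 71.015
71.015 is ≥ 70 and < 73 → C-

C-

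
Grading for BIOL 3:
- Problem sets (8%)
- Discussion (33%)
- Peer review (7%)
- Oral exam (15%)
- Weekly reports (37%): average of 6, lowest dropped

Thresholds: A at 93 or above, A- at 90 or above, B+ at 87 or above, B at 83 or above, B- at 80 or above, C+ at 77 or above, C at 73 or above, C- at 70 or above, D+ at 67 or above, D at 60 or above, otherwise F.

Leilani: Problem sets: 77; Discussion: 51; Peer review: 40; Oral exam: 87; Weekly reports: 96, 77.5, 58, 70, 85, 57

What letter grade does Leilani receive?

Weekly reports: drop 57 → average of remaining 5 = 386.5/5 = 77.3
Weighted total:
  Problem sets 77 × 0.08 = 6.16
  Discussion 51 × 0.33 = 16.83
  Peer review 40 × 0.07 = 2.8
  Oral exam 87 × 0.15 = 13.05
  Weekly reports 77.3 × 0.37 = 28.601
Sum = 67.441
67.441 is ≥ 67 and < 70 → D+

D+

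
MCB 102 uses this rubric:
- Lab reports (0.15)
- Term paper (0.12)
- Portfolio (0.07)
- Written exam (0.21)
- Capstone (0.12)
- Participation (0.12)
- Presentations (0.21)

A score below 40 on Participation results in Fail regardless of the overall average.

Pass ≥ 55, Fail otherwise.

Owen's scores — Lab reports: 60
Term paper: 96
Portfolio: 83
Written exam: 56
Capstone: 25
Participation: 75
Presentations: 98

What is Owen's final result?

Pass

Participation score 75 ≥ 40: minimum met.
Weighted total:
  Lab reports 60 × 0.15 = 9
  Term paper 96 × 0.12 = 11.52
  Portfolio 83 × 0.07 = 5.81
  Written exam 56 × 0.21 = 11.76
  Capstone 25 × 0.12 = 3
  Participation 75 × 0.12 = 9
  Presentations 98 × 0.21 = 20.58
Sum = 70.67
70.67 ≥ 55 → Pass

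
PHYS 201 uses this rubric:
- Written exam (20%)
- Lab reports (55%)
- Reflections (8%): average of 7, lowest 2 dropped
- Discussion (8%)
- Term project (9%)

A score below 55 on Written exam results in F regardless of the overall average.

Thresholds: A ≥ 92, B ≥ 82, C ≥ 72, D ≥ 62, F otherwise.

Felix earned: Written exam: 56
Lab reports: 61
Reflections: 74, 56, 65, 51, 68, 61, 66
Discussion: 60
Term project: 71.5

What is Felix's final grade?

Reflections: drop 51, 56 → average of remaining 5 = 334/5 = 66.8
Written exam score 56 ≥ 55: minimum met.
Weighted total:
  Written exam 56 × 0.2 = 11.2
  Lab reports 61 × 0.55 = 33.55
  Reflections 66.8 × 0.08 = 5.344
  Discussion 60 × 0.08 = 4.8
  Term project 71.5 × 0.09 = 6.435
Sum = 61.329
61.329 < 62 → F

F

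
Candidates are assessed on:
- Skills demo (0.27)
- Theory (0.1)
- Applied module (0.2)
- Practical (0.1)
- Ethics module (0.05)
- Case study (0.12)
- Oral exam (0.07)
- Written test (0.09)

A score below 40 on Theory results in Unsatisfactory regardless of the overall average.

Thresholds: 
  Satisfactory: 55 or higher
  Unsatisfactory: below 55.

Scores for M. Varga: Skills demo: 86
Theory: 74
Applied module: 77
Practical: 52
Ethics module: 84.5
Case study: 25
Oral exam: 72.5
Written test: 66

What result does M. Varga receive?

Theory score 74 ≥ 40: minimum met.
Weighted total:
  Skills demo 86 × 0.27 = 23.22
  Theory 74 × 0.1 = 7.4
  Applied module 77 × 0.2 = 15.4
  Practical 52 × 0.1 = 5.2
  Ethics module 84.5 × 0.05 = 4.225
  Case study 25 × 0.12 = 3
  Oral exam 72.5 × 0.07 = 5.075
  Written test 66 × 0.09 = 5.94
Sum = 69.46
69.46 ≥ 55 → Satisfactory

Satisfactory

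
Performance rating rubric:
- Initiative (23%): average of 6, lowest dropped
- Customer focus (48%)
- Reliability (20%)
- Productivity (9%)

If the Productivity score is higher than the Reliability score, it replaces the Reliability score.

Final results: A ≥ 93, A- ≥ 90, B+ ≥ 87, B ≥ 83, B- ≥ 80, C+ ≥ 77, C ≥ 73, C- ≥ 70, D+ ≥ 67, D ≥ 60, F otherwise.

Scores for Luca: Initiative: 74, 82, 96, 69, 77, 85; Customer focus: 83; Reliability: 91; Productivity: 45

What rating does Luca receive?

Initiative: drop 69 → average of remaining 5 = 414/5 = 82.8
Productivity (45) ≤ Reliability (91), so Reliability stays at 91.
Weighted total:
  Initiative 82.8 × 0.23 = 19.044
  Customer focus 83 × 0.48 = 39.84
  Reliability 91 × 0.2 = 18.2
  Productivity 45 × 0.09 = 4.05
Sum = 81.134
81.134 is ≥ 80 and < 83 → B-

B-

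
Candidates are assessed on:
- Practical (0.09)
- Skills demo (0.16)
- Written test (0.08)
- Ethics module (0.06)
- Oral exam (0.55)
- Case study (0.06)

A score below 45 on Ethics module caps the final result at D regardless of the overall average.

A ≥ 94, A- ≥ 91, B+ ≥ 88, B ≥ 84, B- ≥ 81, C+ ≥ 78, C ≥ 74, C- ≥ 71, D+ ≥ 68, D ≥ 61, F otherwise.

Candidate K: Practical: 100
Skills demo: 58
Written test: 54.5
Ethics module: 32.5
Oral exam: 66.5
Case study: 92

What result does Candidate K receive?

Ethics module score 32.5 < 45: minimum not met.
Weighted total:
  Practical 100 × 0.09 = 9
  Skills demo 58 × 0.16 = 9.28
  Written test 54.5 × 0.08 = 4.36
  Ethics module 32.5 × 0.06 = 1.95
  Oral exam 66.5 × 0.55 = 36.575
  Case study 92 × 0.06 = 5.52
Sum = 66.685
66.685 would be D; cap at D applies → D.

D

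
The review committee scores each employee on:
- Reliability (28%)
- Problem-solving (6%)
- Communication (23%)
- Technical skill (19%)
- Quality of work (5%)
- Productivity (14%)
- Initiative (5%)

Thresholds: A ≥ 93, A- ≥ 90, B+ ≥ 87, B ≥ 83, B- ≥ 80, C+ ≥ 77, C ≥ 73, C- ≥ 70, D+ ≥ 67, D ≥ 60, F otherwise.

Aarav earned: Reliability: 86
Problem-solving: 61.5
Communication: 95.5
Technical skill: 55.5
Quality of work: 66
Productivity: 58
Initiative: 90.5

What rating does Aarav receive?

C

Weighted total:
  Reliability 86 × 0.28 = 24.08
  Problem-solving 61.5 × 0.06 = 3.69
  Communication 95.5 × 0.23 = 21.965
  Technical skill 55.5 × 0.19 = 10.545
  Quality of work 66 × 0.05 = 3.3
  Productivity 58 × 0.14 = 8.12
  Initiative 90.5 × 0.05 = 4.525
Sum = 76.225
76.225 is ≥ 73 and < 77 → C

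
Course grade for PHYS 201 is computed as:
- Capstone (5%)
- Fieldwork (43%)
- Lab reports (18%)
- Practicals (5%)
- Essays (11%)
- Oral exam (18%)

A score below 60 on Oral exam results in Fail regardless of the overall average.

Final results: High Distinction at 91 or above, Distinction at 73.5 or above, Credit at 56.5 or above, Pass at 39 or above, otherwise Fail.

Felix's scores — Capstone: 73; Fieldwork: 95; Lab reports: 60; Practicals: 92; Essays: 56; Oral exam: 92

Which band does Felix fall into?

Oral exam score 92 ≥ 60: minimum met.
Weighted total:
  Capstone 73 × 0.05 = 3.65
  Fieldwork 95 × 0.43 = 40.85
  Lab reports 60 × 0.18 = 10.8
  Practicals 92 × 0.05 = 4.6
  Essays 56 × 0.11 = 6.16
  Oral exam 92 × 0.18 = 16.56
Sum = 82.62
82.62 is ≥ 73.5 and < 91 → Distinction

Distinction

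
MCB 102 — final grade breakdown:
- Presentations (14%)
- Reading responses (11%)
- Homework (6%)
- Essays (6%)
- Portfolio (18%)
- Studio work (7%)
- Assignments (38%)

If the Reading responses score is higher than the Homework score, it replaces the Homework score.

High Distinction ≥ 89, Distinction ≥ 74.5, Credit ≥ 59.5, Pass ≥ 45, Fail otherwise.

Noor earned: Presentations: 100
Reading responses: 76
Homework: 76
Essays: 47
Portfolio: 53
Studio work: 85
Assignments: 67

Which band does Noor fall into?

Credit

Reading responses (76) ≤ Homework (76), so Homework stays at 76.
Weighted total:
  Presentations 100 × 0.14 = 14
  Reading responses 76 × 0.11 = 8.36
  Homework 76 × 0.06 = 4.56
  Essays 47 × 0.06 = 2.82
  Portfolio 53 × 0.18 = 9.54
  Studio work 85 × 0.07 = 5.95
  Assignments 67 × 0.38 = 25.46
Sum = 70.69
70.69 is ≥ 59.5 and < 74.5 → Credit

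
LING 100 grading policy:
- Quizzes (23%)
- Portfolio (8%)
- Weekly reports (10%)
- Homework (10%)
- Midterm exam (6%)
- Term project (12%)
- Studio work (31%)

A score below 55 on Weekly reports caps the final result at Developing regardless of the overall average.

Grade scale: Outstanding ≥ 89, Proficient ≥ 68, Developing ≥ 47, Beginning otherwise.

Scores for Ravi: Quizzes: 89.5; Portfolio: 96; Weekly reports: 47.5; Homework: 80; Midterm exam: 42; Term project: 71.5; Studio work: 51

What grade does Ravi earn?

Developing

Weekly reports score 47.5 < 55: minimum not met.
Weighted total:
  Quizzes 89.5 × 0.23 = 20.585
  Portfolio 96 × 0.08 = 7.68
  Weekly reports 47.5 × 0.1 = 4.75
  Homework 80 × 0.1 = 8
  Midterm exam 42 × 0.06 = 2.52
  Term project 71.5 × 0.12 = 8.58
  Studio work 51 × 0.31 = 15.81
Sum = 67.925
67.925 would be Developing; cap at Developing applies → Developing.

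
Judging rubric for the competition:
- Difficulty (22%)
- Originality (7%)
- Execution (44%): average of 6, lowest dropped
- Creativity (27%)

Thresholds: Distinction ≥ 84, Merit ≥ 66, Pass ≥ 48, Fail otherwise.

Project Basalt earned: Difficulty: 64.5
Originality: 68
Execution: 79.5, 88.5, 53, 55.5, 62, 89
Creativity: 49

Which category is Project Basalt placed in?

Execution: drop 53 → average of remaining 5 = 374.5/5 = 74.9
Weighted total:
  Difficulty 64.5 × 0.22 = 14.19
  Originality 68 × 0.07 = 4.76
  Execution 74.9 × 0.44 = 32.956
  Creativity 49 × 0.27 = 13.23
Sum = 65.136
65.136 is ≥ 48 and < 66 → Pass

Pass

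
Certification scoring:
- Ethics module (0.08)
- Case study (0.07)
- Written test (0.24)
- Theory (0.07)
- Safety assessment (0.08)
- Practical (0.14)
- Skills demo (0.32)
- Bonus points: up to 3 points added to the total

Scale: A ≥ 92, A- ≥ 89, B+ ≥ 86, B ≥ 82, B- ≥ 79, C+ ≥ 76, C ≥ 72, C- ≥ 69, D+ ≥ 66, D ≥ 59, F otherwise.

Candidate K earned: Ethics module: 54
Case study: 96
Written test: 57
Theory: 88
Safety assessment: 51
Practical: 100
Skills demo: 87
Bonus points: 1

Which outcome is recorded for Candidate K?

Weighted total:
  Ethics module 54 × 0.08 = 4.32
  Case study 96 × 0.07 = 6.72
  Written test 57 × 0.24 = 13.68
  Theory 88 × 0.07 = 6.16
  Safety assessment 51 × 0.08 = 4.08
  Practical 100 × 0.14 = 14
  Skills demo 87 × 0.32 = 27.84
Sum = 76.8
Bonus points: 76.8 + 1 = 77.8
77.8 is ≥ 76 and < 79 → C+

C+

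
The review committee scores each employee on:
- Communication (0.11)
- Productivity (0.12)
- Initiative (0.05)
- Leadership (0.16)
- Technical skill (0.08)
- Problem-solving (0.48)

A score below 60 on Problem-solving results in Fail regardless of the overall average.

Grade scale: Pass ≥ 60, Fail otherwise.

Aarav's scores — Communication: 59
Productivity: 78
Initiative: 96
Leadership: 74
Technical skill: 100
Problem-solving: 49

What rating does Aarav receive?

Fail

Problem-solving score 49 < 60: minimum not met.
Weighted total:
  Communication 59 × 0.11 = 6.49
  Productivity 78 × 0.12 = 9.36
  Initiative 96 × 0.05 = 4.8
  Leadership 74 × 0.16 = 11.84
  Technical skill 100 × 0.08 = 8
  Problem-solving 49 × 0.48 = 23.52
Sum = 64.01
Because the Problem-solving minimum was not met, the result is Fail.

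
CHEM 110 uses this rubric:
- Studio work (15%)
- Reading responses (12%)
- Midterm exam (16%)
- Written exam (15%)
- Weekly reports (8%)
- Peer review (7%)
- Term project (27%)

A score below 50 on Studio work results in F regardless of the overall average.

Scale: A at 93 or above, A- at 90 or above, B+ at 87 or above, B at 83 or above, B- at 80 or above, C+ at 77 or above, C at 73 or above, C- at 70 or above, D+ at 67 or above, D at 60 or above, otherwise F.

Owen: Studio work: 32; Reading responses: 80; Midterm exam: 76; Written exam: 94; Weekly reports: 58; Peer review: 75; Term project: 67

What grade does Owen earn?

Studio work score 32 < 50: minimum not met.
Weighted total:
  Studio work 32 × 0.15 = 4.8
  Reading responses 80 × 0.12 = 9.6
  Midterm exam 76 × 0.16 = 12.16
  Written exam 94 × 0.15 = 14.1
  Weekly reports 58 × 0.08 = 4.64
  Peer review 75 × 0.07 = 5.25
  Term project 67 × 0.27 = 18.09
Sum = 68.64
Because the Studio work minimum was not met, the result is F.

F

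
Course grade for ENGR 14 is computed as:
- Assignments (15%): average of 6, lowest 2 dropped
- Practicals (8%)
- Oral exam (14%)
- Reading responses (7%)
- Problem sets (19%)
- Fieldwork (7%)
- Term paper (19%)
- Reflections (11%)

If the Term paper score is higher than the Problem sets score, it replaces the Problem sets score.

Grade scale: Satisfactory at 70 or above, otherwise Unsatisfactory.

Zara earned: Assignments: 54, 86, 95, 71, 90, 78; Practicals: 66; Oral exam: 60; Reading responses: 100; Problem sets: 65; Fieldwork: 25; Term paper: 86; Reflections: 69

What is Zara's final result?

Assignments: drop 54, 71 → average of remaining 4 = 349/4 = 87.25
Term paper (86) > Problem sets (65), so Problem sets counts as 86.
Weighted total:
  Assignments 87.25 × 0.15 = 13.0875
  Practicals 66 × 0.08 = 5.28
  Oral exam 60 × 0.14 = 8.4
  Reading responses 100 × 0.07 = 7
  Problem sets 86 × 0.19 = 16.34
  Fieldwork 25 × 0.07 = 1.75
  Term paper 86 × 0.19 = 16.34
  Reflections 69 × 0.11 = 7.59
Sum = 75.7875
75.7875 ≥ 70 → Satisfactory

Satisfactory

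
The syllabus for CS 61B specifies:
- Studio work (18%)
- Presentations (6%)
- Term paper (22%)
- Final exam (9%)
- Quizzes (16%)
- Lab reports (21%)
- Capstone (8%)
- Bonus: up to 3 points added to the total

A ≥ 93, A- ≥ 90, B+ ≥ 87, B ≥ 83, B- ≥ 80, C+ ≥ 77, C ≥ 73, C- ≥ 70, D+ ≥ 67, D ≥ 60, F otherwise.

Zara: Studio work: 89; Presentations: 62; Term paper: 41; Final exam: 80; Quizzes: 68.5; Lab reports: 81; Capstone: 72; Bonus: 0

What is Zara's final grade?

Weighted total:
  Studio work 89 × 0.18 = 16.02
  Presentations 62 × 0.06 = 3.72
  Term paper 41 × 0.22 = 9.02
  Final exam 80 × 0.09 = 7.2
  Quizzes 68.5 × 0.16 = 10.96
  Lab reports 81 × 0.21 = 17.01
  Capstone 72 × 0.08 = 5.76
Sum = 69.69
Bonus: 69.69 + 0 = 69.69
69.69 is ≥ 67 and < 70 → D+

D+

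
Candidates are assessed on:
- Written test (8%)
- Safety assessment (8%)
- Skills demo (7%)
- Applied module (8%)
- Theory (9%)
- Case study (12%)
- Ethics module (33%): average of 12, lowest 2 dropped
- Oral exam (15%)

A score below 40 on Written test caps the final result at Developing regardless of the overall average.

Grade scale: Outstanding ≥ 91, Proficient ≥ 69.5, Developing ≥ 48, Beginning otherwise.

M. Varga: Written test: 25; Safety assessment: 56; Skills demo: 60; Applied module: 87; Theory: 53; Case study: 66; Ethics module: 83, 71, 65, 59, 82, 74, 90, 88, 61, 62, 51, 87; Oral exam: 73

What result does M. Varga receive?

Developing

Ethics module: drop 51, 59 → average of remaining 10 = 763/10 = 76.3
Written test score 25 < 40: minimum not met.
Weighted total:
  Written test 25 × 0.08 = 2
  Safety assessment 56 × 0.08 = 4.48
  Skills demo 60 × 0.07 = 4.2
  Applied module 87 × 0.08 = 6.96
  Theory 53 × 0.09 = 4.77
  Case study 66 × 0.12 = 7.92
  Ethics module 76.3 × 0.33 = 25.179
  Oral exam 73 × 0.15 = 10.95
Sum = 66.459
66.459 would be Developing; cap at Developing applies → Developing.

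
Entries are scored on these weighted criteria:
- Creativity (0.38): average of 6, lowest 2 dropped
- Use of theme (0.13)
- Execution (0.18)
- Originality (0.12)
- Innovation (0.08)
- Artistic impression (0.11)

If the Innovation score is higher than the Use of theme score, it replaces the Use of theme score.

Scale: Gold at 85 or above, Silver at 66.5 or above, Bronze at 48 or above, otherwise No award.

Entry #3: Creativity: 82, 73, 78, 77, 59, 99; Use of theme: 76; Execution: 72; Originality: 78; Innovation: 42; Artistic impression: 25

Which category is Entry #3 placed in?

Silver

Creativity: drop 59, 73 → average of remaining 4 = 336/4 = 84
Innovation (42) ≤ Use of theme (76), so Use of theme stays at 76.
Weighted total:
  Creativity 84 × 0.38 = 31.92
  Use of theme 76 × 0.13 = 9.88
  Execution 72 × 0.18 = 12.96
  Originality 78 × 0.12 = 9.36
  Innovation 42 × 0.08 = 3.36
  Artistic impression 25 × 0.11 = 2.75
Sum = 70.23
70.23 is ≥ 66.5 and < 85 → Silver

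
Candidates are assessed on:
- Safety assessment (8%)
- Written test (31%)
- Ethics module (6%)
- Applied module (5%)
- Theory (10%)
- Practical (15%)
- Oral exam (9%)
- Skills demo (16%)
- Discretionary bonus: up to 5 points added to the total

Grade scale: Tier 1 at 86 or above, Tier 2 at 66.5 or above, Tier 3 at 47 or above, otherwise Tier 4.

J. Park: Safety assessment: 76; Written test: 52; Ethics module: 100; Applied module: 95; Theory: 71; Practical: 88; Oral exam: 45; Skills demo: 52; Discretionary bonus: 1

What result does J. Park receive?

Tier 2

Weighted total:
  Safety assessment 76 × 0.08 = 6.08
  Written test 52 × 0.31 = 16.12
  Ethics module 100 × 0.06 = 6
  Applied module 95 × 0.05 = 4.75
  Theory 71 × 0.1 = 7.1
  Practical 88 × 0.15 = 13.2
  Oral exam 45 × 0.09 = 4.05
  Skills demo 52 × 0.16 = 8.32
Sum = 65.62
Discretionary bonus: 65.62 + 1 = 66.62
66.62 is ≥ 66.5 and < 86 → Tier 2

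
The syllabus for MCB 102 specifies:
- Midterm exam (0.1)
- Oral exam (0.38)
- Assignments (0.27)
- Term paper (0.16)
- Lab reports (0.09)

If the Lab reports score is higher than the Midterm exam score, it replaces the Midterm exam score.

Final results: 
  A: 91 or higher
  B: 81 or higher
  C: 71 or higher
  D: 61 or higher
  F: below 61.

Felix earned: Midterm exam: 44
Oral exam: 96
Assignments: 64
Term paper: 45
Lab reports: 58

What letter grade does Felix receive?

C

Lab reports (58) > Midterm exam (44), so Midterm exam counts as 58.
Weighted total:
  Midterm exam 58 × 0.1 = 5.8
  Oral exam 96 × 0.38 = 36.48
  Assignments 64 × 0.27 = 17.28
  Term paper 45 × 0.16 = 7.2
  Lab reports 58 × 0.09 = 5.22
Sum = 71.98
71.98 is ≥ 71 and < 81 → C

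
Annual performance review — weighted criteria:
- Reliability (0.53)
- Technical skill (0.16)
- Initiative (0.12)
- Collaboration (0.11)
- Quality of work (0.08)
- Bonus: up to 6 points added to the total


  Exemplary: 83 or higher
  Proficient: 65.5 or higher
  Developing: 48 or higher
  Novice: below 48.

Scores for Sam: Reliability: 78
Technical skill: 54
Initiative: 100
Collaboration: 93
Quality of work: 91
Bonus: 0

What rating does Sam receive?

Weighted total:
  Reliability 78 × 0.53 = 41.34
  Technical skill 54 × 0.16 = 8.64
  Initiative 100 × 0.12 = 12
  Collaboration 93 × 0.11 = 10.23
  Quality of work 91 × 0.08 = 7.28
Sum = 79.49
Bonus: 79.49 + 0 = 79.49
79.49 is ≥ 65.5 and < 83 → Proficient

Proficient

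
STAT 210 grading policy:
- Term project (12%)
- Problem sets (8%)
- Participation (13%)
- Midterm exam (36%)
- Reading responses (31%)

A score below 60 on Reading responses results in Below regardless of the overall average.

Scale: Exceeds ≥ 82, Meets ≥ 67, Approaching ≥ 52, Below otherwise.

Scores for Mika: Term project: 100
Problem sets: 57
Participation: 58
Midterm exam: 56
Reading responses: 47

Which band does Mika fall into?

Reading responses score 47 < 60: minimum not met.
Weighted total:
  Term project 100 × 0.12 = 12
  Problem sets 57 × 0.08 = 4.56
  Participation 58 × 0.13 = 7.54
  Midterm exam 56 × 0.36 = 20.16
  Reading responses 47 × 0.31 = 14.57
Sum = 58.83
Because the Reading responses minimum was not met, the result is Below.

Below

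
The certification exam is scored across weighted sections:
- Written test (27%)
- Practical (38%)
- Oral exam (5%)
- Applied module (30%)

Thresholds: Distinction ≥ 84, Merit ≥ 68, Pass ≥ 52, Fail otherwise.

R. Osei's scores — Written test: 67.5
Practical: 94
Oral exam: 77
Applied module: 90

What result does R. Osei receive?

Weighted total:
  Written test 67.5 × 0.27 = 18.225
  Practical 94 × 0.38 = 35.72
  Oral exam 77 × 0.05 = 3.85
  Applied module 90 × 0.3 = 27
Sum = 84.795
84.795 ≥ 84 → Distinction

Distinction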